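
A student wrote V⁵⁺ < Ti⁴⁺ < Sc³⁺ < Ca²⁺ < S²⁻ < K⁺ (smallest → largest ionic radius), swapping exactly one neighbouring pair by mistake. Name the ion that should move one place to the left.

The pair S²⁻, K⁺ is the wrong way round — K⁺ and S²⁻ share 18 electrons; the higher nuclear charge on K (Z=19) contracts it more, so K⁺ < S²⁻. All other adjacent pairs agree with periodic trends, so K⁺ is the misplaced ion.

K⁺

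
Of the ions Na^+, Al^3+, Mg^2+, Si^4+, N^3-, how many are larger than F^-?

Each ion has 10 electrons. The ranking follows nuclear charge in reverse — greater Z gives a smaller radius. Si^4+ (Z=14), Al^3+ (Z=13), Mg^2+ (Z=12), Na^+ (Z=11), F^- (Z=9), N^3- (Z=7).
Relative to F^-, the ions that are larger are N^3-. So 1 is larger.

1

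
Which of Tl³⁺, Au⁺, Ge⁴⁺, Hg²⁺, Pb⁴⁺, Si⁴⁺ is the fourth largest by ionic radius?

Work out protons and electrons: Si⁴⁺ (Z=14, 10 e⁻), Ge⁴⁺ (Z=32, 28 e⁻), Pb⁴⁺ (Z=82, 78 e⁻), Tl³⁺ (Z=81, 78 e⁻), Hg²⁺ (Z=80, 78 e⁻), Au⁺ (Z=79, 78 e⁻). Si⁴⁺ < Ge⁴⁺ (same group, period 3 vs 4); Ge⁴⁺ < Pb⁴⁺ (same group, period 4 vs 6); Pb⁴⁺ < Tl³⁺ (both 78 e⁻, Z=82>81); Tl³⁺ < Hg²⁺ (both 78 e⁻, Z=81>80); Hg²⁺ < Au⁺ (both 78 e⁻, Z=80>79).
So the order is Si⁴⁺ < Ge⁴⁺ < Pb⁴⁺ < Tl³⁺ < Hg²⁺ < Au⁺; the 4th-largest ion is Pb⁴⁺.

Pb⁴⁺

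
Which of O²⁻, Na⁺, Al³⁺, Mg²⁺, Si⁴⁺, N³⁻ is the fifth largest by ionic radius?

All of these have 10 electrons (isoelectronic). With the same electron cloud, the ion with the most protons pulls it in tightest. Nuclear charges: Si⁴⁺ (Z=14), Al³⁺ (Z=13), Mg²⁺ (Z=12), Na⁺ (Z=11), O²⁻ (Z=8), N³⁻ (Z=7). Highest Z is smallest.
So the order is Si⁴⁺ < Al³⁺ < Mg²⁺ < Na⁺ < O²⁻ < N³⁻; the 5th-largest ion is Al³⁺.

Al³⁺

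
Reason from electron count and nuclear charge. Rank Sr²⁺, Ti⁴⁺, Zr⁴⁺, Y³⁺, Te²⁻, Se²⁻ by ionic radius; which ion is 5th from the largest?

Tabulating Z and e⁻: Ti⁴⁺ has 18 e⁻ (Z=22), Zr⁴⁺ has 36 e⁻ (Z=40), Y³⁺ has 36 e⁻ (Z=39), Sr²⁺ has 36 e⁻ (Z=38), Se²⁻ has 36 e⁻ (Z=34), Te²⁻ has 54 e⁻ (Z=52). Ti⁴⁺ < Zr⁴⁺ (same group, period 4 vs 5); Zr⁴⁺ < Y³⁺ (both 36 e⁻, Z=40>39); Y³⁺ < Sr²⁺ (isoelectronic, higher Z=39 is smaller); Sr²⁺ < Se²⁻ (both 36 e⁻, Z=38>34); Se²⁻ < Te²⁻ (same group, period 4 vs 5).
So the order is Ti⁴⁺ < Zr⁴⁺ < Y³⁺ < Sr²⁺ < Se²⁻ < Te²⁻; the 5th-largest ion is Zr⁴⁺.

Zr⁴⁺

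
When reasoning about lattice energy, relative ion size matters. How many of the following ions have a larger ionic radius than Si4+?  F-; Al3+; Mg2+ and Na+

Isoelectronic series (10 e⁻ each). Size is set by nuclear charge: more protons means a smaller ion. Si4+ (Z=14), Al3+ (Z=13), Mg2+ (Z=12), Na+ (Z=11), F- (Z=9).
Ordering all of them (including Si4+) by radius gives Si4+ < Al3+ < Mg2+ < Na+ < F-. That's 4.

4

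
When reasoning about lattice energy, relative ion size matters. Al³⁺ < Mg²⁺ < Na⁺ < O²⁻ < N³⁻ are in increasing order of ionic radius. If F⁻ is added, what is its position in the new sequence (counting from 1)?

All of these have 10 electrons (isoelectronic). With the same electron cloud, the ion with the most protons pulls it in tightest. Nuclear charges: Al³⁺ (Z=13), Mg²⁺ (Z=12), Na⁺ (Z=11), F⁻ (Z=9), O²⁻ (Z=8), N³⁻ (Z=7). Highest Z is smallest.
Putting F⁻ in gives Al³⁺ < Mg²⁺ < Na⁺ < F⁻ < O²⁻ < N³⁻; it lands at slot 4.

4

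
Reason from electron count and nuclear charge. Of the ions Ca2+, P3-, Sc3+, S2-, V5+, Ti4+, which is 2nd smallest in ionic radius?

Ti4+

Each ion has 18 electrons. The ranking follows nuclear charge in reverse — greater Z gives a smaller radius. V5+ (Z=23), Ti4+ (Z=22), Sc3+ (Z=21), Ca2+ (Z=20), S2- (Z=16), P3- (Z=15).
Ordering: V5+ < Ti4+ < Sc3+ < Ca2+ < S2- < P3-. The 2nd smallest is Ti4+.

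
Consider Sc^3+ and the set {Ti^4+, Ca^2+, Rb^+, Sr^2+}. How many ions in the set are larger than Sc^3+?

3

Ti^4+: 18 e⁻, Z=22, Sc^3+: 18 e⁻, Z=21, Ca^2+: 18 e⁻, Z=20, Sr^2+: 36 e⁻, Z=38, Rb^+: 36 e⁻, Z=37. Ti^4+ < Sc^3+ (isoelectronic, higher Z=22 is smaller); Sc^3+ < Ca^2+ (isoelectronic, higher Z=21 is smaller); Ca^2+ < Sr^2+ (same group, period 4 vs 5); Sr^2+ < Rb^+ (isoelectronic, higher Z=38 is smaller).
Placing each against Sc^3+: smaller — Ti^4+; larger — Ca^2+, Sr^2+, Rb^+. So 3 are larger.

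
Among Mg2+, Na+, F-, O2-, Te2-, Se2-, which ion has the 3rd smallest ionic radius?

F-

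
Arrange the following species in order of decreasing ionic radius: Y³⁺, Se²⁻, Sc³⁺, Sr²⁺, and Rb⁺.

Electron counts and nuclear charges: Sc³⁺: 18 e⁻, Z=21, Y³⁺: 36 e⁻, Z=39, Sr²⁺: 36 e⁻, Z=38, Rb⁺: 36 e⁻, Z=37, Se²⁻: 36 e⁻, Z=34. Sc³⁺ < Y³⁺ (same group, period 4 vs 5); Y³⁺ < Sr²⁺ (isoelectronic, higher Z=39 is smaller); Sr²⁺ < Rb⁺ (both 36 e⁻, Z=38>37); Rb⁺ < Se²⁻ (both 36 e⁻, Z=37>34).

Se²⁻ > Rb⁺ > Sr²⁺ > Y³⁺ > Sc³⁺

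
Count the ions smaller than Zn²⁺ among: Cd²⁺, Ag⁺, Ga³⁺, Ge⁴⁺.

2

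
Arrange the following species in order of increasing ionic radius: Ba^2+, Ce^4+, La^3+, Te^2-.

Ce^4+ < La^3+ < Ba^2+ < Te^2-

These species are isoelectronic with 54 electrons. The only difference is the number of protons: Ce^4+ (Z=58), La^3+ (Z=57), Ba^2+ (Z=56), Te^2- (Z=52). The strongest nuclear pull (Ce^4+) gives the smallest ion.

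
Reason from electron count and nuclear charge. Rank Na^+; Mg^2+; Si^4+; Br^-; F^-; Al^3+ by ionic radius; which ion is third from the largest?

Na^+

First list Z and electron count for each: Si^4+ has 10 e⁻ (Z=14), Al^3+ has 10 e⁻ (Z=13), Mg^2+ has 10 e⁻ (Z=12), Na^+ has 10 e⁻ (Z=11), F^- has 10 e⁻ (Z=9), Br^- has 36 e⁻ (Z=35). Si^4+ < Al^3+ (both 10 e⁻, Z=14>13); Al^3+ < Mg^2+ (isoelectronic, higher Z=13 is smaller); Mg^2+ < Na^+ (isoelectronic, higher Z=12 is smaller); Na^+ < F^- (isoelectronic, higher Z=11 is smaller); F^- < Br^- (same group, period 2 vs 4).
So the order is Si^4+ < Al^3+ < Mg^2+ < Na^+ < F^- < Br^-; the 3rd-largest ion is Na^+.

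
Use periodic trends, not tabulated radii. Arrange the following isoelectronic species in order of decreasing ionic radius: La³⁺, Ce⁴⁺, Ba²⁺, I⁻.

I⁻ > Ba²⁺ > La³⁺ > Ce⁴⁺

All of these have 54 electrons (isoelectronic). With the same electron cloud, the ion with the most protons pulls it in tightest. Nuclear charges: Ce⁴⁺ (Z=58), La³⁺ (Z=57), Ba²⁺ (Z=56), I⁻ (Z=53). Highest Z is smallest.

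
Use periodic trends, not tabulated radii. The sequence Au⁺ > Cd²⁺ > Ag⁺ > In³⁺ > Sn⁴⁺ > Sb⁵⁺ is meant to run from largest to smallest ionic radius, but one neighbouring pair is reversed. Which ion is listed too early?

Cd²⁺

Compare adjacent ions: Cd²⁺ and Ag⁺ share 46 electrons; the higher nuclear charge on Cd (Z=48) contracts it more, so Cd²⁺ < Ag⁺ — yet in this decreasing list Cd²⁺ sits before Ag⁺. Nothing else is reversed, so Cd²⁺ should move one place to the right.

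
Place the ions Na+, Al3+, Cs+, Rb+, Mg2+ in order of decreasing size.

Cs+ > Rb+ > Na+ > Mg2+ > Al3+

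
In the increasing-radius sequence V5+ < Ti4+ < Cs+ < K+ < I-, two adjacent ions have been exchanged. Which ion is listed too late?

K+

Check each adjacent pair. Cs+ and K+ are reversed: K+ and Cs+ are in one column with the same charge; the lighter period-4 ion has 2 fewer shells and is smaller. No other neighbouring pair contradicts the periodic trends, so K+ is the ion listed too late.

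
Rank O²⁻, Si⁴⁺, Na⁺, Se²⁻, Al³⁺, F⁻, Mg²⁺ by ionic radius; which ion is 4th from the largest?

Tabulating Z and e⁻: Si⁴⁺ (Z=14, 10 e⁻), Al³⁺ (Z=13, 10 e⁻), Mg²⁺ (Z=12, 10 e⁻), Na⁺ (Z=11, 10 e⁻), F⁻ (Z=9, 10 e⁻), O²⁻ (Z=8, 10 e⁻), Se²⁻ (Z=34, 36 e⁻). Si⁴⁺ < Al³⁺ (both 10 e⁻, Z=14>13); Al³⁺ < Mg²⁺ (both 10 e⁻, Z=13>12); Mg²⁺ < Na⁺ (both 10 e⁻, Z=12>11); Na⁺ < F⁻ (isoelectronic, higher Z=11 is smaller); F⁻ < O²⁻ (isoelectronic, higher Z=9 is smaller); O²⁻ < Se²⁻ (same group, 2 shells fewer).
Full ascending order: Si⁴⁺ < Al³⁺ < Mg²⁺ < Na⁺ < F⁻ < O²⁻ < Se²⁻. Counting from the largest, position 4 is Na⁺.

Na⁺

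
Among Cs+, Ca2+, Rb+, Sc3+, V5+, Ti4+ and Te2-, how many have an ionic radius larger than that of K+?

Work out protons and electrons: V5+ has 18 e⁻ (Z=23), Ti4+ has 18 e⁻ (Z=22), Sc3+ has 18 e⁻ (Z=21), Ca2+ has 18 e⁻ (Z=20), K+ has 18 e⁻ (Z=19), Rb+ has 36 e⁻ (Z=37), Cs+ has 54 e⁻ (Z=55), Te2- has 54 e⁻ (Z=52). V5+ < Ti4+ (isoelectronic, higher Z=23 is smaller); Ti4+ < Sc3+ (both 18 e⁻, Z=22>21); Sc3+ < Ca2+ (isoelectronic, higher Z=21 is smaller); Ca2+ < K+ (both 18 e⁻, Z=20>19); K+ < Rb+ (same group, period 4 vs 5); Rb+ < Cs+ (same group, period 5 vs 6); Cs+ < Te2- (isoelectronic, higher Z=55 is smaller).
Overall: V5+ < Ti4+ < Sc3+ < Ca2+ < K+ < Rb+ < Cs+ < Te2-. K+ has 4 below it and 3 above. Count: 3.

3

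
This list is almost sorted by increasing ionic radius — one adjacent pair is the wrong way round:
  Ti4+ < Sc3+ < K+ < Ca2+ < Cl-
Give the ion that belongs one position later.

K+

Scanning neighbour by neighbour, only K+/Ca2+ violates a trend: Ca2+ and K+ share 18 electrons; the higher nuclear charge on Ca (Z=20) contracts it more, so Ca2+ < K+. That makes K+ the one sitting a position early relative to where it belongs.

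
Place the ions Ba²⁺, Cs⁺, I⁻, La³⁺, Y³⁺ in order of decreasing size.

I⁻ > Cs⁺ > Ba²⁺ > La³⁺ > Y³⁺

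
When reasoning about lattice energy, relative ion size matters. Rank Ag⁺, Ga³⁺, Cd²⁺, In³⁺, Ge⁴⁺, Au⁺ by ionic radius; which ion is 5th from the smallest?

Ge⁴⁺ has 28 e⁻ (Z=32), Ga³⁺ has 28 e⁻ (Z=31), In³⁺ has 46 e⁻ (Z=49), Cd²⁺ has 46 e⁻ (Z=48), Ag⁺ has 46 e⁻ (Z=47), Au⁺ has 78 e⁻ (Z=79). Ge⁴⁺ < Ga³⁺ (both 28 e⁻, Z=32>31); Ga³⁺ < In³⁺ (same group, 1 shell fewer); In³⁺ < Cd²⁺ (isoelectronic, higher Z=49 is smaller); Cd²⁺ < Ag⁺ (isoelectronic, higher Z=48 is smaller); Ag⁺ < Au⁺ (same group, period 5 vs 6).
Ordering: Ge⁴⁺ < Ga³⁺ < In³⁺ < Cd²⁺ < Ag⁺ < Au⁺. The 5th smallest is Ag⁺.

Ag⁺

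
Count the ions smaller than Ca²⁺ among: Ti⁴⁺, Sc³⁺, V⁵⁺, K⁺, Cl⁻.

Each ion has 18 electrons. The ranking follows nuclear charge in reverse — greater Z gives a smaller radius. V⁵⁺ (Z=23), Ti⁴⁺ (Z=22), Sc³⁺ (Z=21), Ca²⁺ (Z=20), K⁺ (Z=19), Cl⁻ (Z=17).
Relative to Ca²⁺, the ions that are smaller are V⁵⁺, Ti⁴⁺, Sc³⁺. Count: 3.

3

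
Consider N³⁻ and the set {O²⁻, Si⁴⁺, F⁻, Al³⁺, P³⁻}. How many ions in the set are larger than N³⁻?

Si⁴⁺ has 10 e⁻ (Z=14), Al³⁺ has 10 e⁻ (Z=13), F⁻ has 10 e⁻ (Z=9), O²⁻ has 10 e⁻ (Z=8), N³⁻ has 10 e⁻ (Z=7), P³⁻ has 18 e⁻ (Z=15). Si⁴⁺ < Al³⁺ (both 10 e⁻, Z=14>13); Al³⁺ < F⁻ (both 10 e⁻, Z=13>9); F⁻ < O²⁻ (isoelectronic, higher Z=9 is smaller); O²⁻ < N³⁻ (both 10 e⁻, Z=8>7); N³⁻ < P³⁻ (same group, period 2 vs 3).
Ordering all of them (including N³⁻) by radius gives Si⁴⁺ < Al³⁺ < F⁻ < O²⁻ < N³⁻ < P³⁻. That's 1.

1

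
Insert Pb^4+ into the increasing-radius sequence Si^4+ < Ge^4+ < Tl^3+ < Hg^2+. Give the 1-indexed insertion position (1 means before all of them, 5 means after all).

3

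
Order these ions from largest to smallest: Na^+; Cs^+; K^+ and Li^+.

Same group, same charge. Going down the group adds an extra shell of electrons, so the ion gets larger: Li^+ is highest in the group and smallest.

Cs^+ > K^+ > Na^+ > Li^+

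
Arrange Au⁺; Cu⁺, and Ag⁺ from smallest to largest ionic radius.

Cu⁺ < Ag⁺ < Au⁺

All are in the same group with charge +1. Radius grows down the group as n (the outermost shell) increases.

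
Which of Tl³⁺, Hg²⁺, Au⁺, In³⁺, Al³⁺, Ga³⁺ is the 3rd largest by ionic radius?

Tl³⁺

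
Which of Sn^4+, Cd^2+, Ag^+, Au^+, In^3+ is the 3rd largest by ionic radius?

Tabulating Z and e⁻: Sn^4+ has 46 e⁻ (Z=50), In^3+ has 46 e⁻ (Z=49), Cd^2+ has 46 e⁻ (Z=48), Ag^+ has 46 e⁻ (Z=47), Au^+ has 78 e⁻ (Z=79). Sn^4+ < In^3+ (isoelectronic, higher Z=50 is smaller); In^3+ < Cd^2+ (both 46 e⁻, Z=49>48); Cd^2+ < Ag^+ (isoelectronic, higher Z=48 is smaller); Ag^+ < Au^+ (same group, period 5 vs 6).
Ordering: Sn^4+ < In^3+ < Cd^2+ < Ag^+ < Au^+. The 3rd largest is Cd^2+.

Cd^2+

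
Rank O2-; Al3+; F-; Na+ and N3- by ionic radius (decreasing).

These species are isoelectronic with 10 electrons. The only difference is the number of protons: Al3+ (Z=13), Na+ (Z=11), F- (Z=9), O2- (Z=8), N3- (Z=7). The strongest nuclear pull (Al3+) gives the smallest ion.

N3- > O2- > F- > Na+ > Al3+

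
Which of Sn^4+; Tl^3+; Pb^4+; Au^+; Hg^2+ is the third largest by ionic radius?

Tabulating Z and e⁻: Sn^4+ has 46 e⁻ (Z=50), Pb^4+ has 78 e⁻ (Z=82), Tl^3+ has 78 e⁻ (Z=81), Hg^2+ has 78 e⁻ (Z=80), Au^+ has 78 e⁻ (Z=79). Sn^4+ < Pb^4+ (same group, period 5 vs 6); Pb^4+ < Tl^3+ (both 78 e⁻, Z=82>81); Tl^3+ < Hg^2+ (both 78 e⁻, Z=81>80); Hg^2+ < Au^+ (isoelectronic, higher Z=80 is smaller).
Ordering: Sn^4+ < Pb^4+ < Tl^3+ < Hg^2+ < Au^+. The third largest is Tl^3+.

Tl^3+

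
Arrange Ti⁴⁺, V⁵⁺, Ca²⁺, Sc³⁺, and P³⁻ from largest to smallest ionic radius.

Each ion has 18 electrons. The ranking follows nuclear charge in reverse — greater Z gives a smaller radius. V⁵⁺ (Z=23), Ti⁴⁺ (Z=22), Sc³⁺ (Z=21), Ca²⁺ (Z=20), P³⁻ (Z=15).

P³⁻ > Ca²⁺ > Sc³⁺ > Ti⁴⁺ > V⁵⁺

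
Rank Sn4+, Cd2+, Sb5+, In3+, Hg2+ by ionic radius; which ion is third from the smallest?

In3+

First list Z and electron count for each: Sb5+ has 46 e⁻ (Z=51), Sn4+ has 46 e⁻ (Z=50), In3+ has 46 e⁻ (Z=49), Cd2+ has 46 e⁻ (Z=48), Hg2+ has 78 e⁻ (Z=80). Sb5+ < Sn4+ (both 46 e⁻, Z=51>50); Sn4+ < In3+ (both 46 e⁻, Z=50>49); In3+ < Cd2+ (both 46 e⁻, Z=49>48); Cd2+ < Hg2+ (same group, 1 shell fewer).
That gives Sb5+ < Sn4+ < In3+ < Cd2+ < Hg2+. From the smallest end, number 3 is In3+.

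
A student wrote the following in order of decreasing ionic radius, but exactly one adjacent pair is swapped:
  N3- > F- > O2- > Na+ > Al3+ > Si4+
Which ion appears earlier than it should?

Compare adjacent ions: they are isoelectronic (10 e⁻) and F has more protons than O (9 vs 8), making F- smaller — yet in this decreasing list F- sits before O2-. Nothing else is reversed, so F- should move one place to the right.

F-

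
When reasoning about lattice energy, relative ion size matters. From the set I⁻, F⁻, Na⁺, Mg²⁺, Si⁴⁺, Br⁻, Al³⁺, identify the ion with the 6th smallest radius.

Si⁴⁺: 10 e⁻, Z=14, Al³⁺: 10 e⁻, Z=13, Mg²⁺: 10 e⁻, Z=12, Na⁺: 10 e⁻, Z=11, F⁻: 10 e⁻, Z=9, Br⁻: 36 e⁻, Z=35, I⁻: 54 e⁻, Z=53. Si⁴⁺ < Al³⁺ (both 10 e⁻, Z=14>13); Al³⁺ < Mg²⁺ (both 10 e⁻, Z=13>12); Mg²⁺ < Na⁺ (isoelectronic, higher Z=12 is smaller); Na⁺ < F⁻ (isoelectronic, higher Z=11 is smaller); F⁻ < Br⁻ (same group, period 2 vs 4); Br⁻ < I⁻ (same group, 1 shell fewer).
Full ascending order: Si⁴⁺ < Al³⁺ < Mg²⁺ < Na⁺ < F⁻ < Br⁻ < I⁻. Counting from the smallest, position 6 is Br⁻.

Br⁻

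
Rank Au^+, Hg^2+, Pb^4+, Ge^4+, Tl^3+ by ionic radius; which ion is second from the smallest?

Pb^4+

Tabulating Z and e⁻: Ge^4+: 28 e⁻, Z=32, Pb^4+: 78 e⁻, Z=82, Tl^3+: 78 e⁻, Z=81, Hg^2+: 78 e⁻, Z=80, Au^+: 78 e⁻, Z=79. Ge^4+ < Pb^4+ (same group, period 4 vs 6); Pb^4+ < Tl^3+ (both 78 e⁻, Z=82>81); Tl^3+ < Hg^2+ (both 78 e⁻, Z=81>80); Hg^2+ < Au^+ (both 78 e⁻, Z=80>79).
Full ascending order: Ge^4+ < Pb^4+ < Tl^3+ < Hg^2+ < Au^+. Counting from the smallest, position 2 is Pb^4+.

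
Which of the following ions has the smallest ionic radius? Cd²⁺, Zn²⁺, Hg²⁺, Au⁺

Work out protons and electrons: Zn²⁺: 28 e⁻, Z=30, Cd²⁺: 46 e⁻, Z=48, Hg²⁺: 78 e⁻, Z=80, Au⁺: 78 e⁻, Z=79. Zn²⁺ < Cd²⁺ (same group, 1 shell fewer); Cd²⁺ < Hg²⁺ (same group, period 5 vs 6); Hg²⁺ < Au⁺ (both 78 e⁻, Z=80>79).

Zn²⁺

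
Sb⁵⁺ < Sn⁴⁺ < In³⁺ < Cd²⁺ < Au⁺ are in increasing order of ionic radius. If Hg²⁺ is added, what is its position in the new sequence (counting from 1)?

5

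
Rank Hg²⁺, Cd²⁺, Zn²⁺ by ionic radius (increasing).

All are in the same group with charge +2. Radius grows down the group as n (the outermost shell) increases.

Zn²⁺ < Cd²⁺ < Hg²⁺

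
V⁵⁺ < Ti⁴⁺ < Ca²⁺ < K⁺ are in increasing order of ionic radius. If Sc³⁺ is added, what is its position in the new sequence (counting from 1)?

All of these have 18 electrons (isoelectronic). With the same electron cloud, the ion with the most protons pulls it in tightest. Nuclear charges: V⁵⁺ (Z=23), Ti⁴⁺ (Z=22), Sc³⁺ (Z=21), Ca²⁺ (Z=20), K⁺ (Z=19). Highest Z is smallest.
With Sc³⁺ included the full order is V⁵⁺ < Ti⁴⁺ < Sc³⁺ < Ca²⁺ < K⁺, so it takes position 3.

3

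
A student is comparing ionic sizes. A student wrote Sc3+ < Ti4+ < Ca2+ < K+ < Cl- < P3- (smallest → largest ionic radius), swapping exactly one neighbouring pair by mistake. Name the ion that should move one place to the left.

Ti4+

Check each adjacent pair. Sc3+ and Ti4+ are reversed: they are isoelectronic (18 e⁻) and Ti has more protons than Sc (22 vs 21), making Ti4+ smaller. No other neighbouring pair contradicts the periodic trends, so Ti4+ is the ion listed too late.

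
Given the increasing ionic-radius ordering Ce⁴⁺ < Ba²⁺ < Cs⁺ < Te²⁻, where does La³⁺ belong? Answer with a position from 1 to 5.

Each ion has 54 electrons. The ranking follows nuclear charge in reverse — greater Z gives a smaller radius. Ce⁴⁺ (Z=58), La³⁺ (Z=57), Ba²⁺ (Z=56), Cs⁺ (Z=55), Te²⁻ (Z=52).
Merged order: Ce⁴⁺ < La³⁺ < Ba²⁺ < Cs⁺ < Te²⁻ — La³⁺ is number 2.

2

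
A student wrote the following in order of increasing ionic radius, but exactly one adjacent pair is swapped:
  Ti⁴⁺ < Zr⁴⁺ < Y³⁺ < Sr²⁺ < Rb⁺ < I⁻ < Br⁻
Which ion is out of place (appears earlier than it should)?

The pair I⁻, Br⁻ is the wrong way round — Br⁻ and I⁻ are in one column with the same charge; the lighter period-4 ion has one fewer shell and is smaller. All other adjacent pairs agree with periodic trends, so I⁻ is the misplaced ion.

I⁻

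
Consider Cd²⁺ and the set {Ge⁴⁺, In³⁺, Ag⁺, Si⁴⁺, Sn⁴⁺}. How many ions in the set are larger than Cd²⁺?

1

Work out protons and electrons: Si⁴⁺ has 10 e⁻ (Z=14), Ge⁴⁺ has 28 e⁻ (Z=32), Sn⁴⁺ has 46 e⁻ (Z=50), In³⁺ has 46 e⁻ (Z=49), Cd²⁺ has 46 e⁻ (Z=48), Ag⁺ has 46 e⁻ (Z=47). Si⁴⁺ < Ge⁴⁺ (same group, 1 shell fewer); Ge⁴⁺ < Sn⁴⁺ (same group, 1 shell fewer); Sn⁴⁺ < In³⁺ (both 46 e⁻, Z=50>49); In³⁺ < Cd²⁺ (both 46 e⁻, Z=49>48); Cd²⁺ < Ag⁺ (isoelectronic, higher Z=48 is smaller).
Ordering all of them (including Cd²⁺) by radius gives Si⁴⁺ < Ge⁴⁺ < Sn⁴⁺ < In³⁺ < Cd²⁺ < Ag⁺. Count: 1.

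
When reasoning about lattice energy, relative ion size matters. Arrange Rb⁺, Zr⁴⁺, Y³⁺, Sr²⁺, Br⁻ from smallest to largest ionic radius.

Zr⁴⁺ < Y³⁺ < Sr²⁺ < Rb⁺ < Br⁻

All of these have 36 electrons (isoelectronic). With the same electron cloud, the ion with the most protons pulls it in tightest. Nuclear charges: Zr⁴⁺ (Z=40), Y³⁺ (Z=39), Sr²⁺ (Z=38), Rb⁺ (Z=37), Br⁻ (Z=35). Highest Z is smallest.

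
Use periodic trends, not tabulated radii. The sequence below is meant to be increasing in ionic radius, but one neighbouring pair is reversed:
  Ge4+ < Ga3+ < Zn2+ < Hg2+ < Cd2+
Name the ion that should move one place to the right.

Scanning neighbour by neighbour, only Hg2+/Cd2+ violates a trend: both in group 12 with the same charge; Cd2+ (period 5) has the smaller radius. That makes Hg2+ the one sitting a position early relative to where it belongs.

Hg2+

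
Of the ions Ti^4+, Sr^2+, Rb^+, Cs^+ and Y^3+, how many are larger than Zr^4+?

Work out protons and electrons: Ti^4+ (Z=22, 18 e⁻), Zr^4+ (Z=40, 36 e⁻), Y^3+ (Z=39, 36 e⁻), Sr^2+ (Z=38, 36 e⁻), Rb^+ (Z=37, 36 e⁻), Cs^+ (Z=55, 54 e⁻). Ti^4+ < Zr^4+ (same group, period 4 vs 5); Zr^4+ < Y^3+ (both 36 e⁻, Z=40>39); Y^3+ < Sr^2+ (isoelectronic, higher Z=39 is smaller); Sr^2+ < Rb^+ (isoelectronic, higher Z=38 is smaller); Rb^+ < Cs^+ (same group, 1 shell fewer).
Overall: Ti^4+ < Zr^4+ < Y^3+ < Sr^2+ < Rb^+ < Cs^+. Zr^4+ has 1 below it and 4 above. So 4 are larger.

4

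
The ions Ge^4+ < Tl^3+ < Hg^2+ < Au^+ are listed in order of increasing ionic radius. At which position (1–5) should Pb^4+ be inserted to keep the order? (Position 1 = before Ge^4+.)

2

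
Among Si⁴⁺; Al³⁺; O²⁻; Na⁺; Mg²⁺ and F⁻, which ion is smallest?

Isoelectronic series (10 e⁻ each). Size is set by nuclear charge: more protons means a smaller ion. Si⁴⁺ (Z=14), Al³⁺ (Z=13), Mg²⁺ (Z=12), Na⁺ (Z=11), F⁻ (Z=9), O²⁻ (Z=8).

Si⁴⁺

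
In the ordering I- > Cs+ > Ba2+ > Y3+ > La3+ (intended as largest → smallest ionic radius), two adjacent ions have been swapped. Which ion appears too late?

La3+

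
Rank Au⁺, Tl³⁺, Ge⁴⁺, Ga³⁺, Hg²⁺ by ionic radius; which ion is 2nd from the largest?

First list Z and electron count for each: Ge⁴⁺ (Z=32, 28 e⁻), Ga³⁺ (Z=31, 28 e⁻), Tl³⁺ (Z=81, 78 e⁻), Hg²⁺ (Z=80, 78 e⁻), Au⁺ (Z=79, 78 e⁻). Ge⁴⁺ < Ga³⁺ (isoelectronic, higher Z=32 is smaller); Ga³⁺ < Tl³⁺ (same group, 2 shells fewer); Tl³⁺ < Hg²⁺ (both 78 e⁻, Z=81>80); Hg²⁺ < Au⁺ (isoelectronic, higher Z=80 is smaller).
Full ascending order: Ge⁴⁺ < Ga³⁺ < Tl³⁺ < Hg²⁺ < Au⁺. Counting from the largest, position 2 is Hg²⁺.

Hg²⁺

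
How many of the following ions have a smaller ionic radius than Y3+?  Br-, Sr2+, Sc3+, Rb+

Work out protons and electrons: Sc3+: 18 e⁻, Z=21, Y3+: 36 e⁻, Z=39, Sr2+: 36 e⁻, Z=38, Rb+: 36 e⁻, Z=37, Br-: 36 e⁻, Z=35. Sc3+ < Y3+ (same group, period 4 vs 5); Y3+ < Sr2+ (isoelectronic, higher Z=39 is smaller); Sr2+ < Rb+ (isoelectronic, higher Z=38 is smaller); Rb+ < Br- (both 36 e⁻, Z=37>35).
Placing each against Y3+: smaller — Sc3+; larger — Sr2+, Rb+, Br-. So 1 is smaller.

1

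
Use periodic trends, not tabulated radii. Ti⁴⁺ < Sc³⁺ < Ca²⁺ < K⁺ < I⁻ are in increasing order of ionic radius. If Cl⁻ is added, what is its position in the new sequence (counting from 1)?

Ti⁴⁺ has 18 e⁻ (Z=22), Sc³⁺ has 18 e⁻ (Z=21), Ca²⁺ has 18 e⁻ (Z=20), K⁺ has 18 e⁻ (Z=19), Cl⁻ has 18 e⁻ (Z=17), I⁻ has 54 e⁻ (Z=53). Ti⁴⁺ < Sc³⁺ (both 18 e⁻, Z=22>21); Sc³⁺ < Ca²⁺ (both 18 e⁻, Z=21>20); Ca²⁺ < K⁺ (isoelectronic, higher Z=20 is smaller); K⁺ < Cl⁻ (both 18 e⁻, Z=19>17); Cl⁻ < I⁻ (same group, period 3 vs 5).
Putting Cl⁻ in gives Ti⁴⁺ < Sc³⁺ < Ca²⁺ < K⁺ < Cl⁻ < I⁻; it lands at slot 5.

5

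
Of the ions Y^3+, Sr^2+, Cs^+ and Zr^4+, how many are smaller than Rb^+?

Tabulating Z and e⁻: Zr^4+ (Z=40, 36 e⁻), Y^3+ (Z=39, 36 e⁻), Sr^2+ (Z=38, 36 e⁻), Rb^+ (Z=37, 36 e⁻), Cs^+ (Z=55, 54 e⁻). Zr^4+ < Y^3+ (both 36 e⁻, Z=40>39); Y^3+ < Sr^2+ (isoelectronic, higher Z=39 is smaller); Sr^2+ < Rb^+ (both 36 e⁻, Z=38>37); Rb^+ < Cs^+ (same group, period 5 vs 6).
Overall: Zr^4+ < Y^3+ < Sr^2+ < Rb^+ < Cs^+. Rb^+ has 3 below it and 1 above. That's 3.

3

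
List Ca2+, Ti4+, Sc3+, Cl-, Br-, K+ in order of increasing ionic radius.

Ti4+ < Sc3+ < Ca2+ < K+ < Cl- < Br-

Electron counts and nuclear charges: Ti4+ (Z=22, 18 e⁻), Sc3+ (Z=21, 18 e⁻), Ca2+ (Z=20, 18 e⁻), K+ (Z=19, 18 e⁻), Cl- (Z=17, 18 e⁻), Br- (Z=35, 36 e⁻). Ti4+ < Sc3+ (both 18 e⁻, Z=22>21); Sc3+ < Ca2+ (both 18 e⁻, Z=21>20); Ca2+ < K+ (both 18 e⁻, Z=20>19); K+ < Cl- (isoelectronic, higher Z=19 is smaller); Cl- < Br- (same group, period 3 vs 4).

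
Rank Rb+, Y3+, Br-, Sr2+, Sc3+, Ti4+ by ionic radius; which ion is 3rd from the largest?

Electron counts and nuclear charges: Ti4+ (Z=22, 18 e⁻), Sc3+ (Z=21, 18 e⁻), Y3+ (Z=39, 36 e⁻), Sr2+ (Z=38, 36 e⁻), Rb+ (Z=37, 36 e⁻), Br- (Z=35, 36 e⁻). Ti4+ < Sc3+ (isoelectronic, higher Z=22 is smaller); Sc3+ < Y3+ (same group, 1 shell fewer); Y3+ < Sr2+ (isoelectronic, higher Z=39 is smaller); Sr2+ < Rb+ (isoelectronic, higher Z=38 is smaller); Rb+ < Br- (both 36 e⁻, Z=37>35).
Full ascending order: Ti4+ < Sc3+ < Y3+ < Sr2+ < Rb+ < Br-. Counting from the largest, position 3 is Sr2+.

Sr2+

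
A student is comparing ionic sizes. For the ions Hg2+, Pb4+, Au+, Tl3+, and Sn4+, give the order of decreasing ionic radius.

Work out protons and electrons: Sn4+ has 46 e⁻ (Z=50), Pb4+ has 78 e⁻ (Z=82), Tl3+ has 78 e⁻ (Z=81), Hg2+ has 78 e⁻ (Z=80), Au+ has 78 e⁻ (Z=79). Sn4+ < Pb4+ (same group, 1 shell fewer); Pb4+ < Tl3+ (both 78 e⁻, Z=82>81); Tl3+ < Hg2+ (both 78 e⁻, Z=81>80); Hg2+ < Au+ (isoelectronic, higher Z=80 is smaller).

Au+ > Hg2+ > Tl3+ > Pb4+ > Sn4+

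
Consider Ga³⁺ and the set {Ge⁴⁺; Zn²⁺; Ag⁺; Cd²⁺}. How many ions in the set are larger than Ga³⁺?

3

Electron counts and nuclear charges: Ge⁴⁺ has 28 e⁻ (Z=32), Ga³⁺ has 28 e⁻ (Z=31), Zn²⁺ has 28 e⁻ (Z=30), Cd²⁺ has 46 e⁻ (Z=48), Ag⁺ has 46 e⁻ (Z=47). Ge⁴⁺ < Ga³⁺ (isoelectronic, higher Z=32 is smaller); Ga³⁺ < Zn²⁺ (isoelectronic, higher Z=31 is smaller); Zn²⁺ < Cd²⁺ (same group, 1 shell fewer); Cd²⁺ < Ag⁺ (isoelectronic, higher Z=48 is smaller).
Placing each against Ga³⁺: smaller — Ge⁴⁺; larger — Zn²⁺, Cd²⁺, Ag⁺. That's 3.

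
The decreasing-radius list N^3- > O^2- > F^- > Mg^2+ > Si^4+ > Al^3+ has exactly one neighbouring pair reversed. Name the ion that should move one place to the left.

Compare adjacent ions: they are isoelectronic (10 e⁻) and Si has more protons than Al (14 vs 13), making Si^4+ smaller — yet in this decreasing list Si^4+ sits before Al^3+. Nothing else is reversed, so Al^3+ should move one place to the left.

Al^3+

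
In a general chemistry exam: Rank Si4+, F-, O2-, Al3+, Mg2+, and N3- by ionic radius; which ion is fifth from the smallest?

O2-

Each ion has 10 electrons. The ranking follows nuclear charge in reverse — greater Z gives a smaller radius. Si4+ (Z=14), Al3+ (Z=13), Mg2+ (Z=12), F- (Z=9), O2- (Z=8), N3- (Z=7).
Full ascending order: Si4+ < Al3+ < Mg2+ < F- < O2- < N3-. Counting from the smallest, position 5 is O2-.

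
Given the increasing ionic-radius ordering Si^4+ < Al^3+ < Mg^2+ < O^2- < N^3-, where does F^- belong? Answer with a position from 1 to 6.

Each ion has 10 electrons. The ranking follows nuclear charge in reverse — greater Z gives a smaller radius. Si^4+ (Z=14), Al^3+ (Z=13), Mg^2+ (Z=12), F^- (Z=9), O^2- (Z=8), N^3- (Z=7).
Merged order: Si^4+ < Al^3+ < Mg^2+ < F^- < O^2- < N^3- — F^- is number 4.

4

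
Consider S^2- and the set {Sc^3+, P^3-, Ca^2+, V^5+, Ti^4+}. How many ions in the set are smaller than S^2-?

4

These species are isoelectronic with 18 electrons. The only difference is the number of protons: V^5+ (Z=23), Ti^4+ (Z=22), Sc^3+ (Z=21), Ca^2+ (Z=20), S^2- (Z=16), P^3- (Z=15). The strongest nuclear pull (V^5+) gives the smallest ion.
Placing each against S^2-: smaller — V^5+, Ti^4+, Sc^3+, Ca^2+; larger — P^3-. That's 4.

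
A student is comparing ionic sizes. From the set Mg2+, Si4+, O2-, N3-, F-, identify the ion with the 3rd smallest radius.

F-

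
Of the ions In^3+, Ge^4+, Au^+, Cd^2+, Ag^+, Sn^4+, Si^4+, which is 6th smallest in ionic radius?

Si^4+ has 10 e⁻ (Z=14), Ge^4+ has 28 e⁻ (Z=32), Sn^4+ has 46 e⁻ (Z=50), In^3+ has 46 e⁻ (Z=49), Cd^2+ has 46 e⁻ (Z=48), Ag^+ has 46 e⁻ (Z=47), Au^+ has 78 e⁻ (Z=79). Si^4+ < Ge^4+ (same group, 1 shell fewer); Ge^4+ < Sn^4+ (same group, 1 shell fewer); Sn^4+ < In^3+ (isoelectronic, higher Z=50 is smaller); In^3+ < Cd^2+ (both 46 e⁻, Z=49>48); Cd^2+ < Ag^+ (isoelectronic, higher Z=48 is smaller); Ag^+ < Au^+ (same group, 1 shell fewer).
Ordering: Si^4+ < Ge^4+ < Sn^4+ < In^3+ < Cd^2+ < Ag^+ < Au^+. The 6th smallest is Ag^+.

Ag^+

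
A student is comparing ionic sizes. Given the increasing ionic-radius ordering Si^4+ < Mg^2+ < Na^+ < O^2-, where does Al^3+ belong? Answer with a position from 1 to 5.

Each ion has 10 electrons. The ranking follows nuclear charge in reverse — greater Z gives a smaller radius. Si^4+ (Z=14), Al^3+ (Z=13), Mg^2+ (Z=12), Na^+ (Z=11), O^2- (Z=8).
Merged order: Si^4+ < Al^3+ < Mg^2+ < Na^+ < O^2- — Al^3+ is number 2.

2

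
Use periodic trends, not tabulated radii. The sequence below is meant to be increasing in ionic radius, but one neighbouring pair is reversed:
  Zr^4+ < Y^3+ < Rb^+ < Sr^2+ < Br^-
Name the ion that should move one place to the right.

Compare adjacent ions: Sr^2+ and Rb^+ share 36 electrons; the higher nuclear charge on Sr (Z=38) contracts it more, so Sr^2+ < Rb^+ — yet in this increasing list Rb^+ sits before Sr^2+. Nothing else is reversed, so Rb^+ should move one place to the right.

Rb^+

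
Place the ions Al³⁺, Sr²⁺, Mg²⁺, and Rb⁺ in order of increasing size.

Al³⁺ (Z=13, 10 e⁻), Mg²⁺ (Z=12, 10 e⁻), Sr²⁺ (Z=38, 36 e⁻), Rb⁺ (Z=37, 36 e⁻). Al³⁺ < Mg²⁺ (both 10 e⁻, Z=13>12); Mg²⁺ < Sr²⁺ (same group, period 3 vs 5); Sr²⁺ < Rb⁺ (both 36 e⁻, Z=38>37).

Al³⁺ < Mg²⁺ < Sr²⁺ < Rb⁺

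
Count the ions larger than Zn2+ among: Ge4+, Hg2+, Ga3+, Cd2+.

2

Electron counts and nuclear charges: Ge4+: 28 e⁻, Z=32, Ga3+: 28 e⁻, Z=31, Zn2+: 28 e⁻, Z=30, Cd2+: 46 e⁻, Z=48, Hg2+: 78 e⁻, Z=80. Ge4+ < Ga3+ (both 28 e⁻, Z=32>31); Ga3+ < Zn2+ (both 28 e⁻, Z=31>30); Zn2+ < Cd2+ (same group, period 4 vs 5); Cd2+ < Hg2+ (same group, 1 shell fewer).
Relative to Zn2+, the ions that are larger are Cd2+, Hg2+. That's 2.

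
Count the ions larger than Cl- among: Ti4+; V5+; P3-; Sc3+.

1

Isoelectronic series (18 e⁻ each). Size is set by nuclear charge: more protons means a smaller ion. V5+ (Z=23), Ti4+ (Z=22), Sc3+ (Z=21), Cl- (Z=17), P3- (Z=15).
Placing each against Cl-: smaller — V5+, Ti4+, Sc3+; larger — P3-. That's 1.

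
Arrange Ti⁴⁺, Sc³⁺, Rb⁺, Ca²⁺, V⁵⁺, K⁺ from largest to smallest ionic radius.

Work out protons and electrons: V⁵⁺ has 18 e⁻ (Z=23), Ti⁴⁺ has 18 e⁻ (Z=22), Sc³⁺ has 18 e⁻ (Z=21), Ca²⁺ has 18 e⁻ (Z=20), K⁺ has 18 e⁻ (Z=19), Rb⁺ has 36 e⁻ (Z=37). V⁵⁺ < Ti⁴⁺ (both 18 e⁻, Z=23>22); Ti⁴⁺ < Sc³⁺ (both 18 e⁻, Z=22>21); Sc³⁺ < Ca²⁺ (both 18 e⁻, Z=21>20); Ca²⁺ < K⁺ (isoelectronic, higher Z=20 is smaller); K⁺ < Rb⁺ (same group, period 4 vs 5).

Rb⁺ > K⁺ > Ca²⁺ > Sc³⁺ > Ti⁴⁺ > V⁵⁺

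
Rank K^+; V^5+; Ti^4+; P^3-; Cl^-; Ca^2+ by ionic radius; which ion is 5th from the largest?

Each ion has 18 electrons. The ranking follows nuclear charge in reverse — greater Z gives a smaller radius. V^5+ (Z=23), Ti^4+ (Z=22), Ca^2+ (Z=20), K^+ (Z=19), Cl^- (Z=17), P^3- (Z=15).
Full ascending order: V^5+ < Ti^4+ < Ca^2+ < K^+ < Cl^- < P^3-. Counting from the largest, position 5 is Ti^4+.

Ti^4+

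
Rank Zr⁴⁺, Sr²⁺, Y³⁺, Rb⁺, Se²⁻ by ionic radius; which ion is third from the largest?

These species are isoelectronic with 36 electrons. The only difference is the number of protons: Zr⁴⁺ (Z=40), Y³⁺ (Z=39), Sr²⁺ (Z=38), Rb⁺ (Z=37), Se²⁻ (Z=34). The strongest nuclear pull (Zr⁴⁺) gives the smallest ion.
So the order is Zr⁴⁺ < Y³⁺ < Sr²⁺ < Rb⁺ < Se²⁻; the 3rd-largest ion is Sr²⁺.

Sr²⁺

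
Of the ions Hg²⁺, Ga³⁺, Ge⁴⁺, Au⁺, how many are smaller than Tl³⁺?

2

First list Z and electron count for each: Ge⁴⁺ (Z=32, 28 e⁻), Ga³⁺ (Z=31, 28 e⁻), Tl³⁺ (Z=81, 78 e⁻), Hg²⁺ (Z=80, 78 e⁻), Au⁺ (Z=79, 78 e⁻). Ge⁴⁺ < Ga³⁺ (isoelectronic, higher Z=32 is smaller); Ga³⁺ < Tl³⁺ (same group, period 4 vs 6); Tl³⁺ < Hg²⁺ (isoelectronic, higher Z=81 is smaller); Hg²⁺ < Au⁺ (isoelectronic, higher Z=80 is smaller).
Relative to Tl³⁺, the ions that are smaller are Ge⁴⁺, Ga³⁺. Count: 2.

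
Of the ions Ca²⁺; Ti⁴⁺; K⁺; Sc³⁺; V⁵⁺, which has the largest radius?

All of these have 18 electrons (isoelectronic). With the same electron cloud, the ion with the most protons pulls it in tightest. Nuclear charges: V⁵⁺ (Z=23), Ti⁴⁺ (Z=22), Sc³⁺ (Z=21), Ca²⁺ (Z=20), K⁺ (Z=19). Highest Z is smallest.

K⁺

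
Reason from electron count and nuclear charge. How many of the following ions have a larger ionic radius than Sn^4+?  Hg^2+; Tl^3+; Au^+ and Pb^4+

4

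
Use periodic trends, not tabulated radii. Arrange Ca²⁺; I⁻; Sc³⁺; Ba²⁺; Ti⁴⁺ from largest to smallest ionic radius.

Work out protons and electrons: Ti⁴⁺ has 18 e⁻ (Z=22), Sc³⁺ has 18 e⁻ (Z=21), Ca²⁺ has 18 e⁻ (Z=20), Ba²⁺ has 54 e⁻ (Z=56), I⁻ has 54 e⁻ (Z=53). Ti⁴⁺ < Sc³⁺ (both 18 e⁻, Z=22>21); Sc³⁺ < Ca²⁺ (both 18 e⁻, Z=21>20); Ca²⁺ < Ba²⁺ (same group, period 4 vs 6); Ba²⁺ < I⁻ (both 54 e⁻, Z=56>53).

I⁻ > Ba²⁺ > Ca²⁺ > Sc³⁺ > Ti⁴⁺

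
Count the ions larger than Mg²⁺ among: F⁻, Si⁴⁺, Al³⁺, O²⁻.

2

All of these have 10 electrons (isoelectronic). With the same electron cloud, the ion with the most protons pulls it in tightest. Nuclear charges: Si⁴⁺ (Z=14), Al³⁺ (Z=13), Mg²⁺ (Z=12), F⁻ (Z=9), O²⁻ (Z=8). Highest Z is smallest.
Overall: Si⁴⁺ < Al³⁺ < Mg²⁺ < F⁻ < O²⁻. Mg²⁺ has 2 below it and 2 above. That's 2.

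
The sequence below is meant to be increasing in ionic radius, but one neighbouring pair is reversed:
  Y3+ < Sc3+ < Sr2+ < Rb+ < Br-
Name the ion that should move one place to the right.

Y3+

Check each adjacent pair. Y3+ and Sc3+ are reversed: both in group 3 with the same charge; Sc3+ (period 4) has the smaller radius. No other neighbouring pair contradicts the periodic trends, so Y3+ is the ion listed too early.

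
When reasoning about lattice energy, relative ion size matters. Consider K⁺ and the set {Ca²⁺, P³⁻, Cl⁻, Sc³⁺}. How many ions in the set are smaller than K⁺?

2

Isoelectronic series (18 e⁻ each). Size is set by nuclear charge: more protons means a smaller ion. Sc³⁺ (Z=21), Ca²⁺ (Z=20), K⁺ (Z=19), Cl⁻ (Z=17), P³⁻ (Z=15).
Relative to K⁺, the ions that are smaller are Sc³⁺, Ca²⁺. So 2 are smaller.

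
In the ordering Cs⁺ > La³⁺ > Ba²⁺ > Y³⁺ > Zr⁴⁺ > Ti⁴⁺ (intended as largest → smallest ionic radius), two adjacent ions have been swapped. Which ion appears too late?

Check each adjacent pair. La³⁺ and Ba²⁺ are reversed: La³⁺ and Ba²⁺ share 54 electrons; the higher nuclear charge on La (Z=57) contracts it more, so La³⁺ < Ba²⁺. No other neighbouring pair contradicts the periodic trends, so Ba²⁺ is the ion listed too late.

Ba²⁺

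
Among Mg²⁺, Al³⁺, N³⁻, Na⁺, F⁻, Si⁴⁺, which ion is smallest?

Each ion has 10 electrons. The ranking follows nuclear charge in reverse — greater Z gives a smaller radius. Si⁴⁺ (Z=14), Al³⁺ (Z=13), Mg²⁺ (Z=12), Na⁺ (Z=11), F⁻ (Z=9), N³⁻ (Z=7).

Si⁴⁺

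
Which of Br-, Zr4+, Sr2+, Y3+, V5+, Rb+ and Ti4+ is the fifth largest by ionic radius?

Zr4+

Work out protons and electrons: V5+: 18 e⁻, Z=23, Ti4+: 18 e⁻, Z=22, Zr4+: 36 e⁻, Z=40, Y3+: 36 e⁻, Z=39, Sr2+: 36 e⁻, Z=38, Rb+: 36 e⁻, Z=37, Br-: 36 e⁻, Z=35. V5+ < Ti4+ (isoelectronic, higher Z=23 is smaller); Ti4+ < Zr4+ (same group, period 4 vs 5); Zr4+ < Y3+ (both 36 e⁻, Z=40>39); Y3+ < Sr2+ (both 36 e⁻, Z=39>38); Sr2+ < Rb+ (isoelectronic, higher Z=38 is smaller); Rb+ < Br- (isoelectronic, higher Z=37 is smaller).
Full ascending order: V5+ < Ti4+ < Zr4+ < Y3+ < Sr2+ < Rb+ < Br-. Counting from the largest, position 5 is Zr4+.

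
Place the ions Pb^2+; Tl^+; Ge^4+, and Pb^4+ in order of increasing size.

Ge^4+ < Pb^4+ < Pb^2+ < Tl^+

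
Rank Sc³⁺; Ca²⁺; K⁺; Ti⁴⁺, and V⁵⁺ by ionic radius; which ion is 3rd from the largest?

Sc³⁺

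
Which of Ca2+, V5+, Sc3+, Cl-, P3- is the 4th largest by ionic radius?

These species are isoelectronic with 18 electrons. The only difference is the number of protons: V5+ (Z=23), Sc3+ (Z=21), Ca2+ (Z=20), Cl- (Z=17), P3- (Z=15). The strongest nuclear pull (V5+) gives the smallest ion.
Full ascending order: V5+ < Sc3+ < Ca2+ < Cl- < P3-. Counting from the largest, position 4 is Sc3+.

Sc3+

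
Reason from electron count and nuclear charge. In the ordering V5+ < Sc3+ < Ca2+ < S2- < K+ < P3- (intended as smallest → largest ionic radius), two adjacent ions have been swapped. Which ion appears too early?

The pair S2-, K+ is the wrong way round — K+ and S2- share 18 electrons; the higher nuclear charge on K (Z=19) contracts it more, so K+ < S2-. All other adjacent pairs agree with periodic trends, so S2- is the misplaced ion.

S2-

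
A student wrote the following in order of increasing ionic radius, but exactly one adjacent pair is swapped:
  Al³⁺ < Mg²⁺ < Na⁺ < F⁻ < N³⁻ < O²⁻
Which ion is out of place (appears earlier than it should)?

N³⁻

Compare adjacent ions: they are isoelectronic (10 e⁻) and O has more protons than N (8 vs 7), making O²⁻ smaller — yet in this increasing list N³⁻ sits before O²⁻. Nothing else is reversed, so N³⁻ should move one place to the right.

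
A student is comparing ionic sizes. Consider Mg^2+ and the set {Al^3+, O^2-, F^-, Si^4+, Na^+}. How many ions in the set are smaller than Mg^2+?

Each ion has 10 electrons. The ranking follows nuclear charge in reverse — greater Z gives a smaller radius. Si^4+ (Z=14), Al^3+ (Z=13), Mg^2+ (Z=12), Na^+ (Z=11), F^- (Z=9), O^2- (Z=8).
Relative to Mg^2+, the ions that are smaller are Si^4+, Al^3+. That's 2.

2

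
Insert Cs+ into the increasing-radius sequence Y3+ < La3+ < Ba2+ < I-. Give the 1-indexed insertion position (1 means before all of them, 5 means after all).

Y3+: 36 e⁻, Z=39, La3+: 54 e⁻, Z=57, Ba2+: 54 e⁻, Z=56, Cs+: 54 e⁻, Z=55, I-: 54 e⁻, Z=53. Y3+ < La3+ (same group, period 5 vs 6); La3+ < Ba2+ (both 54 e⁻, Z=57>56); Ba2+ < Cs+ (both 54 e⁻, Z=56>55); Cs+ < I- (isoelectronic, higher Z=55 is smaller).
The complete sequence is Y3+ < La3+ < Ba2+ < Cs+ < I-. Cs+ sits at position 4.

4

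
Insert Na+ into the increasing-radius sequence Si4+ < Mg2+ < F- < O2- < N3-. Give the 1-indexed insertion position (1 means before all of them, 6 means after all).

Isoelectronic series (10 e⁻ each). Size is set by nuclear charge: more protons means a smaller ion. Si4+ (Z=14), Mg2+ (Z=12), Na+ (Z=11), F- (Z=9), O2- (Z=8), N3- (Z=7).
Merged order: Si4+ < Mg2+ < Na+ < F- < O2- < N3- — Na+ is number 3.

3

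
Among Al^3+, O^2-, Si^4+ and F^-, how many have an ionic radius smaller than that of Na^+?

2

Isoelectronic series (10 e⁻ each). Size is set by nuclear charge: more protons means a smaller ion. Si^4+ (Z=14), Al^3+ (Z=13), Na^+ (Z=11), F^- (Z=9), O^2- (Z=8).
Overall: Si^4+ < Al^3+ < Na^+ < F^- < O^2-. Na^+ has 2 below it and 2 above. Count: 2.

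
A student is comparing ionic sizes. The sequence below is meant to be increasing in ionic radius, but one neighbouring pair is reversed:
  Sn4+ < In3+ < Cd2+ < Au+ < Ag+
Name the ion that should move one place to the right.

Check each adjacent pair. Au+ and Ag+ are reversed: both in group 11 with the same charge; Ag+ (period 5) has the smaller radius. No other neighbouring pair contradicts the periodic trends, so Au+ is the ion listed too early.

Au+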